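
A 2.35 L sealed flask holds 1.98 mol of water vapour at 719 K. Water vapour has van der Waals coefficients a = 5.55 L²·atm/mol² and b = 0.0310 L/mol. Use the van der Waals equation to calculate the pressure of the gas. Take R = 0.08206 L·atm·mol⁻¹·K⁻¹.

P ≈ 47.10 atm

P = nRT/(V − nb) − a n²/V²
nRT/(V − nb) = (1.98)(0.08206)(719)/(2.35 − 1.98×0.0310) = 116.82/2.2886 = 51.044 atm
a n²/V² = (5.55)(1.98)²/(2.35)² = 3.9399 atm
P = 51.044 − 3.9399 = 47.10 atm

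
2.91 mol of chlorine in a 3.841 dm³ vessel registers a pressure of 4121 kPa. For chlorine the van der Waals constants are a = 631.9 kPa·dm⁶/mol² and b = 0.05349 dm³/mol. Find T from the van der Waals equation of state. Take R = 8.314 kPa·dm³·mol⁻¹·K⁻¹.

T ≈ 683.0 K

T = (P + a n²/V²)(V − nb)/(nR)
P + a n²/V² = 4121 + (631.9)(2.91)²/(3.841)² = 4483.7 kPa
V − nb = 3.841 − (2.91)(0.05349) = 3.6853 dm³
T = (4483.7)(3.6853)/((2.91)(8.314)) = 683.0 K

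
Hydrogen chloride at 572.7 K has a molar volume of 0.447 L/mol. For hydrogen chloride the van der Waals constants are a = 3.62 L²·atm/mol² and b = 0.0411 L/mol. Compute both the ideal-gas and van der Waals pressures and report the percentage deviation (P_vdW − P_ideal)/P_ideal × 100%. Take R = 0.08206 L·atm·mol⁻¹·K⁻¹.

-7.11 %

Ideal: P_ideal = RT/V_m = (0.08206)(572.7)/0.447 = 105.136 atm
vdW: P = RT/(V_m − b) − a/V_m² = 46.9958/0.405900 − 3.62/0.199809 = 115.782 − 18.1173 = 97.665 atm
% deviation = (97.665 − 105.136)/105.136 × 100% = -7.11%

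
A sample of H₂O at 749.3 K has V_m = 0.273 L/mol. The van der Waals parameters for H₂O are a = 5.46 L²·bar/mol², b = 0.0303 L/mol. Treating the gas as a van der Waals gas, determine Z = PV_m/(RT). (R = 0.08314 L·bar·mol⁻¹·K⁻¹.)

P = RT/(V_m − b) − a/V_m² = (0.08314)(749.3)/(0.273 − 0.0303) − 5.46/(0.273)²
  = 62.297/0.24270 − 73.260 = 256.68 − 73.260 = 183.42 bar
Z = PV_m/(RT) = (183.42)(0.273)/((0.08314)(749.3)) = 50.074/62.297 = 0.8038

Z ≈ 0.8038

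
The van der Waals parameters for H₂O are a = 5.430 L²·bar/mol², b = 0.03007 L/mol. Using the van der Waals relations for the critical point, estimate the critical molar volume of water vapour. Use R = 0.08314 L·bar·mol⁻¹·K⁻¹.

V_m,c ≈ 0.09021 L/mol

For a van der Waals gas, V_m,c = 3b.
V_m,c = 3×0.03007 = 0.09021 L/mol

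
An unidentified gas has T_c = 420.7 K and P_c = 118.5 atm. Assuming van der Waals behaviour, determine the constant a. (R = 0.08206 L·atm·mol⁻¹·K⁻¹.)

From T_c = 8a/(27Rb) and P_c = a/(27b²): a = 27 R² T_c²/(64 P_c).
a = 27×(0.08206)²×(420.7)²/(64×118.5) = 32179/7584.0 = 4.243 L²·atm/mol²

a ≈ 4.243 L²·atm/mol²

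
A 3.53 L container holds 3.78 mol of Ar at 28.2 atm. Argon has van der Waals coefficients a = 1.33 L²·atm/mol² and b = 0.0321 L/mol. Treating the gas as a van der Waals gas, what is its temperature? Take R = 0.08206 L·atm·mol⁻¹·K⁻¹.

T ≈ 326.7 K

T = (P + a n²/V²)(V − nb)/(nR)
P + a n²/V² = 28.2 + (1.33)(3.78)²/(3.53)² = 29.725 atm
V − nb = 3.53 − (3.78)(0.0321) = 3.4087 L
T = (29.725)(3.4087)/((3.78)(0.08206)) = 326.7 K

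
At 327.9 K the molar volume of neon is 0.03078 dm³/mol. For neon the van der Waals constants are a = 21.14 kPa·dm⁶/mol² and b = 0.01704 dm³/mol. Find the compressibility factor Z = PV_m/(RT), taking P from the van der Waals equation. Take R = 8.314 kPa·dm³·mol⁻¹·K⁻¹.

P = RT/(V_m − b) − a/V_m² = (8.314)(327.9)/(0.03078 − 0.01704) − 21.14/(0.03078)²
  = 2726.2/0.013740 − 22314 = 198413 − 22314 = 176099 kPa
Z = PV_m/(RT) = (176099)(0.03078)/((8.314)(327.9)) = 5420.3/2726.2 = 1.988

Z ≈ 1.988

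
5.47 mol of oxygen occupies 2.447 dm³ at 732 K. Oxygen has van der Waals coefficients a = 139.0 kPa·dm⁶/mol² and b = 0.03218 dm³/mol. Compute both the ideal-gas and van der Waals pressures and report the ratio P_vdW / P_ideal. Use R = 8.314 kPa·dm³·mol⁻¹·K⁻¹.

Ideal: P_ideal = nRT/V = (5.47)(8.314)(732)/2.447 = 13604.2 kPa
vdW: P = nRT/(V − nb) − a n²/V² = 33289.6/2.27098 − 4159.01/5.98781 = 14658.7 − 694.579 = 13964.1 kPa
Ratio = 13964.1/13604.2 = 1.026

P_vdW / P_ideal ≈ 1.026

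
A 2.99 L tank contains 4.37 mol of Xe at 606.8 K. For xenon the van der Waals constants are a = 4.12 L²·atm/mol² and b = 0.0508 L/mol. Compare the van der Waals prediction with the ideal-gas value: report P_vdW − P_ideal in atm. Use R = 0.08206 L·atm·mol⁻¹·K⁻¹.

Ideal: P_ideal = nRT/V = (4.37)(0.08206)(606.8)/2.99 = 72.7759 atm
vdW: P = nRT/(V − nb) − a n²/V² = 217.600/2.76800 − 78.6792/8.94010 = 78.6127 − 8.80071 = 69.8120 atm
ΔP = 69.8120 − 72.7759 = -2.964 atm

ΔP ≈ -2.964 atm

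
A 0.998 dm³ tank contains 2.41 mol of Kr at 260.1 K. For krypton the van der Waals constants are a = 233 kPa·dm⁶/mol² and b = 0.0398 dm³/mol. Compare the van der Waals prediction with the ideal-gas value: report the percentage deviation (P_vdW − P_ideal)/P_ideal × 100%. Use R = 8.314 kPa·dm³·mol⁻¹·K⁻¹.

Ideal: P_ideal = nRT/V = (2.41)(8.314)(260.1)/0.998 = 5222.00 kPa
vdW: P = nRT/(V − nb) − a n²/V² = 5211.56/0.902082 − 1353.29/0.996004 = 5777.26 − 1358.72 = 4418.54 kPa
% deviation = (4418.54 − 5222.00)/5222.00 × 100% = -15.39%

-15.39 %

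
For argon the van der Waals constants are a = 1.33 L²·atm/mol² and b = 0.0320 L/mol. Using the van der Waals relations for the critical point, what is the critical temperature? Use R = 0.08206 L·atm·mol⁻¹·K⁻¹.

T_c ≈ 150.1 K

For a van der Waals gas, T_c = 8a/(27Rb).
T_c = 8×1.33/(27×0.08206×0.0320) = 10.640/0.070900 = 150.1 K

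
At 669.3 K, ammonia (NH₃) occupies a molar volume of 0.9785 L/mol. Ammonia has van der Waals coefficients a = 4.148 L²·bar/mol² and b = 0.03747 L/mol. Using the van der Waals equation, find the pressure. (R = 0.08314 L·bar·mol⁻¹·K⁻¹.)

P ≈ 54.80 bar

P = RT/(V_m − b) − a/V_m²
RT/(V_m − b) = (0.08314)(669.3)/(0.9785 − 0.03747) = 55.646/0.94103 = 59.133 bar
a/V_m² = 4.148/(0.9785)² = 4.3323 bar
P = 59.133 − 4.3323 = 54.80 bar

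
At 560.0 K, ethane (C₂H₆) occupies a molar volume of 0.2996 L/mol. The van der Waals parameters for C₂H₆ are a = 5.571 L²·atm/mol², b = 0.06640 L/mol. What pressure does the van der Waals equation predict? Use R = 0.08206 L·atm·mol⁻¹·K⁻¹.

P ≈ 135.0 atm

P = RT/(V_m − b) − a/V_m²
RT/(V_m − b) = (0.08206)(560.0)/(0.2996 − 0.06640) = 45.954/0.23320 = 197.06 atm
a/V_m² = 5.571/(0.2996)² = 62.065 atm
P = 197.06 − 62.065 = 135.0 atm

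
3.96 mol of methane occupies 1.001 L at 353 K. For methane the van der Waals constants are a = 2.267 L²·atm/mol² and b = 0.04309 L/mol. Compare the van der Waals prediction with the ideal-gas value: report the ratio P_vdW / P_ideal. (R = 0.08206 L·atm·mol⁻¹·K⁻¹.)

Ideal: P_ideal = nRT/V = (3.96)(0.08206)(353)/1.001 = 114.595 atm
vdW: P = nRT/(V − nb) − a n²/V² = 114.710/0.830364 − 35.5502/1.00200 = 138.144 − 35.4792 = 102.665 atm
Ratio = 102.665/114.595 = 0.8959

P_vdW / P_ideal ≈ 0.8959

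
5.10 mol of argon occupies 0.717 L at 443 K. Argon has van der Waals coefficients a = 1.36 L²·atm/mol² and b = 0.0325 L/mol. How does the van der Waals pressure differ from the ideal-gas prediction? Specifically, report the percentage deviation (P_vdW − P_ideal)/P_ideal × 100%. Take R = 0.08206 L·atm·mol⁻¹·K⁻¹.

3.46 %

Ideal: P_ideal = nRT/V = (5.10)(0.08206)(443)/0.717 = 258.575 atm
vdW: P = nRT/(V − nb) − a n²/V² = 185.398/0.551250 − 35.3736/0.514089 = 336.323 − 68.8083 = 267.515 atm
% deviation = (267.515 − 258.575)/258.575 × 100% = 3.46%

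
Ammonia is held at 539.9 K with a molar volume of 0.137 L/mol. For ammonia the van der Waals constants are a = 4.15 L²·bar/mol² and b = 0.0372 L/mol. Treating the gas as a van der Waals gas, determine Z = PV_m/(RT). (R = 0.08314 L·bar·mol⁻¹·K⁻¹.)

P = RT/(V_m − b) − a/V_m² = (0.08314)(539.9)/(0.137 − 0.0372) − 4.15/(0.137)²
  = 44.887/0.099800 − 221.11 = 449.77 − 221.11 = 228.66 bar
Z = PV_m/(RT) = (228.66)(0.137)/((0.08314)(539.9)) = 31.326/44.887 = 0.6979

Z ≈ 0.6979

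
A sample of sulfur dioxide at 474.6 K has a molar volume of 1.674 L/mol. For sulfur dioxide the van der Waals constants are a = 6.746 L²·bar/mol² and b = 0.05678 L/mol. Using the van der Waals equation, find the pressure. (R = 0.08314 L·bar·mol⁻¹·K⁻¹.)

P = RT/(V_m − b) − a/V_m²
RT/(V_m − b) = (0.08314)(474.6)/(1.674 − 0.05678) = 39.458/1.6172 = 24.399 bar
a/V_m² = 6.746/(1.674)² = 2.4073 bar
P = 24.399 − 2.4073 = 21.99 bar

P ≈ 21.99 bar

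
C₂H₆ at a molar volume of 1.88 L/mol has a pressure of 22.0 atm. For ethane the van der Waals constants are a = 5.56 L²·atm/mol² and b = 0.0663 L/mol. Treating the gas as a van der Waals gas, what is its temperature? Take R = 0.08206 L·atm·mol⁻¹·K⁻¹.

T ≈ 521.0 K

T = (P + a/V_m²)(V_m − b)/R
P + a/V_m² = 22.0 + 5.56/(1.88)² = 23.573 atm
V_m − b = 1.88 − 0.0663 = 1.8137 L/mol
T = (23.573)(1.8137)/0.08206 = 521.0 K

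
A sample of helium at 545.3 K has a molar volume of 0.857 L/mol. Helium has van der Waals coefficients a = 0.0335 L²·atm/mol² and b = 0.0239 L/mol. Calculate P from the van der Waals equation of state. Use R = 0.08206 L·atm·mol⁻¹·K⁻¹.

P ≈ 53.67 atm

P = RT/(V_m − b) − a/V_m²
RT/(V_m − b) = (0.08206)(545.3)/(0.857 − 0.0239) = 44.747/0.83310 = 53.711 atm
a/V_m² = 0.0335/(0.857)² = 0.045612 atm
P = 53.711 − 0.045612 = 53.67 atm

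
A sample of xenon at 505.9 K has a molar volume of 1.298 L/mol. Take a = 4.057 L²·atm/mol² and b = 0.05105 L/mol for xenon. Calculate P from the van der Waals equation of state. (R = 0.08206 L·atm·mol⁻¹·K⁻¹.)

P ≈ 30.88 atm

P = RT/(V_m − b) − a/V_m²
RT/(V_m − b) = (0.08206)(505.9)/(1.298 − 0.05105) = 41.514/1.2470 = 33.291 atm
a/V_m² = 4.057/(1.298)² = 2.4080 atm
P = 33.291 − 2.4080 = 30.88 atm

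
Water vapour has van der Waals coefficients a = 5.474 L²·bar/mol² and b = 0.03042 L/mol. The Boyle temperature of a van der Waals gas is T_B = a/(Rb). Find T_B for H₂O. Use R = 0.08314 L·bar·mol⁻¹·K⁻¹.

T_B ≈ 2164 K

For a van der Waals gas the second virial coefficient B₂ = b − a/(RT) vanishes at T_B = a/(Rb).
T_B = 5.474/(0.08314×0.03042) = 5.474/0.0025291 = 2164 K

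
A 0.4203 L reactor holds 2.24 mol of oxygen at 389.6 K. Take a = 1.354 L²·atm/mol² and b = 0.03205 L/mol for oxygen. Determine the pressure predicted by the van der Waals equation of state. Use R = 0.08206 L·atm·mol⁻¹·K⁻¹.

P = nRT/(V − nb) − a n²/V²
nRT/(V − nb) = (2.24)(0.08206)(389.6)/(0.4203 − 2.24×0.03205) = 71.614/0.34851 = 205.49 atm
a n²/V² = (1.354)(2.24)²/(0.4203)² = 38.459 atm
P = 205.49 − 38.459 = 167.0 atm

P ≈ 167.0 atm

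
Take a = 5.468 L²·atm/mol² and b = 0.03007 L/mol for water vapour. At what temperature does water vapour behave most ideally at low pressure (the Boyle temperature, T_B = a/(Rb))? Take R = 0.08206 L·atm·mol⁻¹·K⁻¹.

For a van der Waals gas the second virial coefficient B₂ = b − a/(RT) vanishes at T_B = a/(Rb).
T_B = 5.468/(0.08206×0.03007) = 5.468/0.0024675 = 2216 K

T_B ≈ 2216 K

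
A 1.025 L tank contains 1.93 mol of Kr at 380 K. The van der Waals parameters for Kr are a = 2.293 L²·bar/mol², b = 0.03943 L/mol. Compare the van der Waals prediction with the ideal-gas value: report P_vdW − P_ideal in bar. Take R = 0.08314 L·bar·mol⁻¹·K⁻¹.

Ideal: P_ideal = nRT/V = (1.93)(0.08314)(380)/1.025 = 59.4877 bar
vdW: P = nRT/(V − nb) − a n²/V² = 60.9749/0.948900 − 8.54120/1.05063 = 64.2585 − 8.12960 = 56.1289 bar
ΔP = 56.1289 − 59.4877 = -3.359 bar

ΔP ≈ -3.359 bar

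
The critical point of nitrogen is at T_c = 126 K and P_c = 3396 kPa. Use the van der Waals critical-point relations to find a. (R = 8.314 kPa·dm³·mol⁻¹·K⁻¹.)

a ≈ 136.3 kPa·dm⁶/mol²

From T_c = 8a/(27Rb) and P_c = a/(27b²): a = 27 R² T_c²/(64 P_c).
a = 27×(8.314)²×(126)²/(64×3396) = 29629539/217344 = 136.3 kPa·dm⁶/mol²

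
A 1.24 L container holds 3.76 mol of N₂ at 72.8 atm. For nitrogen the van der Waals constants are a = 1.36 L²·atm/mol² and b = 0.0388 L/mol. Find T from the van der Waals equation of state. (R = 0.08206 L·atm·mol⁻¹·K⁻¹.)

T = (P + a n²/V²)(V − nb)/(nR)
P + a n²/V² = 72.8 + (1.36)(3.76)²/(1.24)² = 85.305 atm
V − nb = 1.24 − (3.76)(0.0388) = 1.0941 L
T = (85.305)(1.0941)/((3.76)(0.08206)) = 302.5 K

T ≈ 302.5 K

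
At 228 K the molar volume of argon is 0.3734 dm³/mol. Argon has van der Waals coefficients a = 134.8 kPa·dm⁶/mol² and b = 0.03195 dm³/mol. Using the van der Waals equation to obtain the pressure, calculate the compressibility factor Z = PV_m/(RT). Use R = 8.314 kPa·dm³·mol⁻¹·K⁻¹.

Z ≈ 0.9031

P = RT/(V_m − b) − a/V_m² = (8.314)(228)/(0.3734 − 0.03195) − 134.8/(0.3734)²
  = 1895.6/0.34145 − 966.81 = 5551.6 − 966.81 = 4584.8 kPa
Z = PV_m/(RT) = (4584.8)(0.3734)/((8.314)(228)) = 1712.0/1895.6 = 0.9031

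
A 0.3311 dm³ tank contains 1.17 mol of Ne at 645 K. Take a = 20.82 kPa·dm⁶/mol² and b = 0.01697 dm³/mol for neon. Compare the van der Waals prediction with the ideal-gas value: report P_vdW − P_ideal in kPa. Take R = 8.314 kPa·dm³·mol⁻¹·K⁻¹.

Ideal: P_ideal = nRT/V = (1.17)(8.314)(645)/0.3311 = 18949.4 kPa
vdW: P = nRT/(V − nb) − a n²/V² = 6274.16/0.311245 − 28.5005/0.109627 = 20158.3 − 259.977 = 19898.3 kPa
ΔP = 19898.3 − 18949.4 = 949 kPa

ΔP ≈ 949 kPa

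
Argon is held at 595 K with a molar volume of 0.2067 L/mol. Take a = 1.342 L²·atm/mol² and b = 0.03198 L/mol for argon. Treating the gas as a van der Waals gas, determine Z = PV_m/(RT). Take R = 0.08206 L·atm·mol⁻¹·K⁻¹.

Z ≈ 1.050

P = RT/(V_m − b) − a/V_m² = (0.08206)(595)/(0.2067 − 0.03198) − 1.342/(0.2067)²
  = 48.826/0.17472 − 31.410 = 279.45 − 31.410 = 248.04 atm
Z = PV_m/(RT) = (248.04)(0.2067)/((0.08206)(595)) = 51.270/48.826 = 1.050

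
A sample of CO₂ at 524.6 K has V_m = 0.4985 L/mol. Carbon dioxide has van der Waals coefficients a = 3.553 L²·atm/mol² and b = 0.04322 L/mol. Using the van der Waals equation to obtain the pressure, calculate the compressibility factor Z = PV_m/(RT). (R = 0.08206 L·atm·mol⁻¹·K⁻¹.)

P = RT/(V_m − b) − a/V_m² = (0.08206)(524.6)/(0.4985 − 0.04322) − 3.553/(0.4985)²
  = 43.049/0.45528 − 14.298 = 94.555 − 14.298 = 80.257 atm
Z = PV_m/(RT) = (80.257)(0.4985)/((0.08206)(524.6)) = 40.008/43.049 = 0.9294

Z ≈ 0.9294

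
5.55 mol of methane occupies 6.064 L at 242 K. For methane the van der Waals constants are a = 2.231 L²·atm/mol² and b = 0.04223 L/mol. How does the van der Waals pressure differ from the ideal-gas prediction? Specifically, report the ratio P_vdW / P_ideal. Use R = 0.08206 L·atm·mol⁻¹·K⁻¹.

Ideal: P_ideal = nRT/V = (5.55)(0.08206)(242)/6.064 = 18.1753 atm
vdW: P = nRT/(V − nb) − a n²/V² = 110.215/5.82962 − 68.7204/36.7721 = 18.9060 − 1.86882 = 17.0372 atm
Ratio = 17.0372/18.1753 = 0.9374

P_vdW / P_ideal ≈ 0.9374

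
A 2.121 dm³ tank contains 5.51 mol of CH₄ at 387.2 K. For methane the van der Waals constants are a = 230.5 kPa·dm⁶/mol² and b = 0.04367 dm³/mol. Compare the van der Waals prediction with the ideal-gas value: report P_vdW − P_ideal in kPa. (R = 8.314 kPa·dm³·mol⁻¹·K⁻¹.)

ΔP ≈ -485.4 kPa

Ideal: P_ideal = nRT/V = (5.51)(8.314)(387.2)/2.121 = 8362.89 kPa
vdW: P = nRT/(V − nb) − a n²/V² = 17737.7/1.88038 − 6998.00/4.49864 = 9433.04 − 1555.58 = 7877.46 kPa
ΔP = 7877.46 − 8362.89 = -485.4 kPa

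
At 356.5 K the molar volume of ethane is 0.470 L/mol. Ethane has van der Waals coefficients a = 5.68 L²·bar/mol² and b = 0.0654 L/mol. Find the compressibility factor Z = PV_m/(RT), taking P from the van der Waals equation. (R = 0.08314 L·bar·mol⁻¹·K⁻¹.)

P = RT/(V_m − b) − a/V_m² = (0.08314)(356.5)/(0.470 − 0.0654) − 5.68/(0.470)²
  = 29.639/0.40460 − 25.713 = 73.255 − 25.713 = 47.542 bar
Z = PV_m/(RT) = (47.542)(0.470)/((0.08314)(356.5)) = 22.345/29.639 = 0.7539

Z ≈ 0.7539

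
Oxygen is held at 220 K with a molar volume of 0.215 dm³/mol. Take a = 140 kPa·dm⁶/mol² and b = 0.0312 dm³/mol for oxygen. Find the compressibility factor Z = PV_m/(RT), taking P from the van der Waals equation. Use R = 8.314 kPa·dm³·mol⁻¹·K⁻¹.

Z ≈ 0.8137

P = RT/(V_m − b) − a/V_m² = (8.314)(220)/(0.215 − 0.0312) − 140/(0.215)²
  = 1829.1/0.18380 − 3028.7 = 9951.6 − 3028.7 = 6922.9 kPa
Z = PV_m/(RT) = (6922.9)(0.215)/((8.314)(220)) = 1488.4/1829.1 = 0.8137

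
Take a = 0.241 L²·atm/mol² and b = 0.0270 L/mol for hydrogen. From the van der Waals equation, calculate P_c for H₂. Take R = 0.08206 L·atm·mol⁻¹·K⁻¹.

For a van der Waals gas, P_c = a/(27b²).
P_c = 0.241/(27×(0.0270)²) = 0.241/0.019683 = 12.24 atm

P_c ≈ 12.24 atm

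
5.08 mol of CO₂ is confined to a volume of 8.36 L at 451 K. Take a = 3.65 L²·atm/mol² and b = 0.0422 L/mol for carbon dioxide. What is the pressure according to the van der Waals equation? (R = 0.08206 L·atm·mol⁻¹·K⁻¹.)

P ≈ 21.73 atm

P = nRT/(V − nb) − a n²/V²
nRT/(V − nb) = (5.08)(0.08206)(451)/(8.36 − 5.08×0.0422) = 188.01/8.1456 = 23.081 atm
a n²/V² = (3.65)(5.08)²/(8.36)² = 1.3477 atm
P = 23.081 − 1.3477 = 21.73 atm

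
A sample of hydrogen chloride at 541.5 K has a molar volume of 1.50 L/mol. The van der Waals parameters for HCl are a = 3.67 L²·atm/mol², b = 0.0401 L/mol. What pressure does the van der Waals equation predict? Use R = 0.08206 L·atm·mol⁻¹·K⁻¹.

P = RT/(V_m − b) − a/V_m²
RT/(V_m − b) = (0.08206)(541.5)/(1.50 − 0.0401) = 44.435/1.4599 = 30.437 atm
a/V_m² = 3.67/(1.50)² = 1.6311 atm
P = 30.437 − 1.6311 = 28.81 atm

P ≈ 28.81 atm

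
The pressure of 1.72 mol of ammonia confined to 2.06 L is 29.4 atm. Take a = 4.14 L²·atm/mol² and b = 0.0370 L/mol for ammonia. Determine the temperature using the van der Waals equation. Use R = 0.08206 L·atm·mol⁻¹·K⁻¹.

T ≈ 456.7 K

T = (P + a n²/V²)(V − nb)/(nR)
P + a n²/V² = 29.4 + (4.14)(1.72)²/(2.06)² = 32.286 atm
V − nb = 2.06 − (1.72)(0.0370) = 1.9964 L
T = (32.286)(1.9964)/((1.72)(0.08206)) = 456.7 K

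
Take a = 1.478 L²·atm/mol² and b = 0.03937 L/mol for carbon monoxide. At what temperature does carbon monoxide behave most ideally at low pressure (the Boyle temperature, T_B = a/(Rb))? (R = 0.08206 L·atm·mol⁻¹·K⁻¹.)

T_B ≈ 457.5 K

For a van der Waals gas the second virial coefficient B₂ = b − a/(RT) vanishes at T_B = a/(Rb).
T_B = 1.478/(0.08206×0.03937) = 1.478/0.0032307 = 457.5 K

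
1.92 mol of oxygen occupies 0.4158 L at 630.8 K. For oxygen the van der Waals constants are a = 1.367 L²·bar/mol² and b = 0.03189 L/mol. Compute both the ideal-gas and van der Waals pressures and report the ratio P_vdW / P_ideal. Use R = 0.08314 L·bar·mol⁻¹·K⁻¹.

P_vdW / P_ideal ≈ 1.052

Ideal: P_ideal = nRT/V = (1.92)(0.08314)(630.8)/0.4158 = 242.169 bar
vdW: P = nRT/(V − nb) − a n²/V² = 100.694/0.354571 − 5.03931/0.172890 = 283.988 − 29.1475 = 254.841 bar
Ratio = 254.841/242.169 = 1.052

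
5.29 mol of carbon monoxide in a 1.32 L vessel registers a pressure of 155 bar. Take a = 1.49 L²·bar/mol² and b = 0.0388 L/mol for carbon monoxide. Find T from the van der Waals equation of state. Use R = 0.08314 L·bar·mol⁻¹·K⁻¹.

T = (P + a n²/V²)(V − nb)/(nR)
P + a n²/V² = 155 + (1.49)(5.29)²/(1.32)² = 178.93 bar
V − nb = 1.32 − (5.29)(0.0388) = 1.1147 L
T = (178.93)(1.1147)/((5.29)(0.08314)) = 453.5 K

T ≈ 453.5 K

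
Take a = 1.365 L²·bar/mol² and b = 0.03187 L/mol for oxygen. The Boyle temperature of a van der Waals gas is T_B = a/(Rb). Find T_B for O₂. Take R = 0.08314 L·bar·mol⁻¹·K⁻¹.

T_B ≈ 515.2 K

For a van der Waals gas the second virial coefficient B₂ = b − a/(RT) vanishes at T_B = a/(Rb).
T_B = 1.365/(0.08314×0.03187) = 1.365/0.0026497 = 515.2 K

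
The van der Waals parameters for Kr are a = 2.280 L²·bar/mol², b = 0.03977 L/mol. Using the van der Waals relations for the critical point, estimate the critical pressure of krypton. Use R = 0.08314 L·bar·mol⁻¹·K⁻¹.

For a van der Waals gas, P_c = a/(27b²).
P_c = 2.280/(27×(0.03977)²) = 2.280/0.042705 = 53.39 bar

P_c ≈ 53.39 bar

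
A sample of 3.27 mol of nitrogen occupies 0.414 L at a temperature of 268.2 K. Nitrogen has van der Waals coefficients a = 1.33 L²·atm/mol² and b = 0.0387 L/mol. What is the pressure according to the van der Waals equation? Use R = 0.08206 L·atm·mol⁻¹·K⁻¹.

P ≈ 167.4 atm

P = nRT/(V − nb) − a n²/V²
nRT/(V − nb) = (3.27)(0.08206)(268.2)/(0.414 − 3.27×0.0387) = 71.968/0.28745 = 250.37 atm
a n²/V² = (1.33)(3.27)²/(0.414)² = 82.975 atm
P = 250.37 − 82.975 = 167.4 atm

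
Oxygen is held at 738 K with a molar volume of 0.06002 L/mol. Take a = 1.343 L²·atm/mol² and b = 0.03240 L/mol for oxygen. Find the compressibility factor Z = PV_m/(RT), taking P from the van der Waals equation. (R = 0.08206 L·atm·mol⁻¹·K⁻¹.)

Z ≈ 1.804

P = RT/(V_m − b) − a/V_m² = (0.08206)(738)/(0.06002 − 0.03240) − 1.343/(0.06002)²
  = 60.560/0.027620 − 372.81 = 2192.6 − 372.81 = 1819.8 atm
Z = PV_m/(RT) = (1819.8)(0.06002)/((0.08206)(738)) = 109.22/60.560 = 1.804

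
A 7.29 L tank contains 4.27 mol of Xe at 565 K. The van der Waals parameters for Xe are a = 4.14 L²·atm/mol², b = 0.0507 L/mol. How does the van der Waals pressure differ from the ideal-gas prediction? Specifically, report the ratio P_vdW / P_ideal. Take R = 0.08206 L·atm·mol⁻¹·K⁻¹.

Ideal: P_ideal = nRT/V = (4.27)(0.08206)(565)/7.29 = 27.1569 atm
vdW: P = nRT/(V − nb) − a n²/V² = 197.974/7.07351 − 75.4842/53.1441 = 27.9881 − 1.42037 = 26.5677 atm
Ratio = 26.5677/27.1569 = 0.9783

P_vdW / P_ideal ≈ 0.9783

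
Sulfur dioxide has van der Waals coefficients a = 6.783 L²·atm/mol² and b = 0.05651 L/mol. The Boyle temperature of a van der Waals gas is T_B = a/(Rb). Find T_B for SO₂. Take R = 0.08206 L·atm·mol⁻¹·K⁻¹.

For a van der Waals gas the second virial coefficient B₂ = b − a/(RT) vanishes at T_B = a/(Rb).
T_B = 6.783/(0.08206×0.05651) = 6.783/0.0046372 = 1463 K

T_B ≈ 1463 K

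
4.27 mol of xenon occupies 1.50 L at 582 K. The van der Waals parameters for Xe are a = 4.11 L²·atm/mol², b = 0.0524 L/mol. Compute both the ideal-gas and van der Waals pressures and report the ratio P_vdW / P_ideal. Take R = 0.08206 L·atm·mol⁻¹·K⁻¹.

Ideal: P_ideal = nRT/V = (4.27)(0.08206)(582)/1.50 = 135.954 atm
vdW: P = nRT/(V − nb) − a n²/V² = 203.931/1.27625 − 74.9372/2.25000 = 159.789 − 33.3054 = 126.484 atm
Ratio = 126.484/135.954 = 0.9303

P_vdW / P_ideal ≈ 0.9303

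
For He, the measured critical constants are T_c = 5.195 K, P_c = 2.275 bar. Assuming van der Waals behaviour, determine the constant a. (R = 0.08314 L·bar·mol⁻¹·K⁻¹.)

a ≈ 0.03459 L²·bar/mol²

From T_c = 8a/(27Rb) and P_c = a/(27b²): a = 27 R² T_c²/(64 P_c).
a = 27×(0.08314)²×(5.195)²/(64×2.275) = 5.0368/145.60 = 0.03459 L²·bar/mol²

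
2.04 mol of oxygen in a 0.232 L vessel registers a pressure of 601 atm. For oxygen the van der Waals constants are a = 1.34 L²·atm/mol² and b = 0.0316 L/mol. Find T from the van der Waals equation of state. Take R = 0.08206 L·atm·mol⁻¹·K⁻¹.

T = (P + a n²/V²)(V − nb)/(nR)
P + a n²/V² = 601 + (1.34)(2.04)²/(0.232)² = 704.61 atm
V − nb = 0.232 − (2.04)(0.0316) = 0.16754 L
T = (704.61)(0.16754)/((2.04)(0.08206)) = 705.2 K

T ≈ 705.2 K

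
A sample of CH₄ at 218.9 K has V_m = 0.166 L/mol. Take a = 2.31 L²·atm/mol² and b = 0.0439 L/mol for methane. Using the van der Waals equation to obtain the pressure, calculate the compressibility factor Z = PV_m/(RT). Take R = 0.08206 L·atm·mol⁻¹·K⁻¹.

Z ≈ 0.5849

P = RT/(V_m − b) − a/V_m² = (0.08206)(218.9)/(0.166 − 0.0439) − 2.31/(0.166)²
  = 17.963/0.12210 − 83.829 = 147.12 − 83.829 = 63.29 atm
Z = PV_m/(RT) = (63.29)(0.166)/((0.08206)(218.9)) = 10.506/17.963 = 0.5849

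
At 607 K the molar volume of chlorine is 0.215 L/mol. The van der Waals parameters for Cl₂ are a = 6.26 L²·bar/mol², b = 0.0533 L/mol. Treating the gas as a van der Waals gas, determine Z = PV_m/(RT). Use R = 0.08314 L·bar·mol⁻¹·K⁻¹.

Z ≈ 0.7527

P = RT/(V_m − b) − a/V_m² = (0.08314)(607)/(0.215 − 0.0533) − 6.26/(0.215)²
  = 50.466/0.16170 − 135.42 = 312.10 − 135.42 = 176.68 bar
Z = PV_m/(RT) = (176.68)(0.215)/((0.08314)(607)) = 37.986/50.466 = 0.7527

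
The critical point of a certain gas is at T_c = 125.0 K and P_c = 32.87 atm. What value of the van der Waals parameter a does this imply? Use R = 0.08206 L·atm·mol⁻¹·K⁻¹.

From T_c = 8a/(27Rb) and P_c = a/(27b²): a = 27 R² T_c²/(64 P_c).
a = 27×(0.08206)²×(125.0)²/(64×32.87) = 2840.8/2103.7 = 1.350 L²·atm/mol²

a ≈ 1.350 L²·atm/mol²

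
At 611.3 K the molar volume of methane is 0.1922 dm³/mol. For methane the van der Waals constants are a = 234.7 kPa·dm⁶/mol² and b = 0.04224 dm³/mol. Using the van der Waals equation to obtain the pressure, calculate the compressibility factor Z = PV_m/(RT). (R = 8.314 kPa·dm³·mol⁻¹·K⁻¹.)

Z ≈ 1.041

P = RT/(V_m − b) − a/V_m² = (8.314)(611.3)/(0.1922 − 0.04224) − 234.7/(0.1922)²
  = 5082.3/0.14996 − 6353.4 = 33891 − 6353.4 = 27538 kPa
Z = PV_m/(RT) = (27538)(0.1922)/((8.314)(611.3)) = 5292.8/5082.3 = 1.041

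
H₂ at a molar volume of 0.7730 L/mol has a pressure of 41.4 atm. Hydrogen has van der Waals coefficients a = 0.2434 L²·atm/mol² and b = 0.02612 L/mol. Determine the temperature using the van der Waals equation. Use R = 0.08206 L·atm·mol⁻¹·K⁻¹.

T ≈ 380.5 K

T = (P + a/V_m²)(V_m − b)/R
P + a/V_m² = 41.4 + 0.2434/(0.7730)² = 41.807 atm
V_m − b = 0.7730 − 0.02612 = 0.74688 L/mol
T = (41.807)(0.74688)/0.08206 = 380.5 K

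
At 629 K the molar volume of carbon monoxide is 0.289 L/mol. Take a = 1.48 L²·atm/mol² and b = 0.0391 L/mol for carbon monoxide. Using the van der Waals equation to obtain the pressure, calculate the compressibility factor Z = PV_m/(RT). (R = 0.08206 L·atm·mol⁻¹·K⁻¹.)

P = RT/(V_m − b) − a/V_m² = (0.08206)(629)/(0.289 − 0.0391) − 1.48/(0.289)²
  = 51.616/0.24990 − 17.720 = 206.55 − 17.720 = 188.83 atm
Z = PV_m/(RT) = (188.83)(0.289)/((0.08206)(629)) = 54.572/51.616 = 1.057

Z ≈ 1.057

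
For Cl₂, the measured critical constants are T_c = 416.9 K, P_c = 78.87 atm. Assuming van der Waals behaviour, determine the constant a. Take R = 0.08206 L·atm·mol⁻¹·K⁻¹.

a ≈ 6.260 L²·atm/mol²

From T_c = 8a/(27Rb) and P_c = a/(27b²): a = 27 R² T_c²/(64 P_c).
a = 27×(0.08206)²×(416.9)²/(64×78.87) = 31600/5047.7 = 6.260 L²·atm/mol²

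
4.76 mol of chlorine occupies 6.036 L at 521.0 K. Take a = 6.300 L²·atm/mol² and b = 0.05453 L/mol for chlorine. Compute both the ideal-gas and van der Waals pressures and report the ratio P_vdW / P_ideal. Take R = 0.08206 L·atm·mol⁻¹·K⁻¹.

Ideal: P_ideal = nRT/V = (4.76)(0.08206)(521.0)/6.036 = 33.7153 atm
vdW: P = nRT/(V − nb) − a n²/V² = 203.506/5.77644 − 142.743/36.4333 = 35.2303 − 3.91793 = 31.3124 atm
Ratio = 31.3124/33.7153 = 0.9287

P_vdW / P_ideal ≈ 0.9287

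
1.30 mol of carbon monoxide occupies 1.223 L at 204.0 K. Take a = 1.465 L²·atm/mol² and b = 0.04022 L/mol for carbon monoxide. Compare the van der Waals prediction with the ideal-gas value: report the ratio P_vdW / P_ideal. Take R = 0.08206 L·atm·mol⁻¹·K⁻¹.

Ideal: P_ideal = nRT/V = (1.30)(0.08206)(204.0)/1.223 = 17.7942 atm
vdW: P = nRT/(V − nb) − a n²/V² = 21.7623/1.17071 − 2.47585/1.49573 = 18.5890 − 1.65528 = 16.9337 atm
Ratio = 16.9337/17.7942 = 0.9516

P_vdW / P_ideal ≈ 0.9516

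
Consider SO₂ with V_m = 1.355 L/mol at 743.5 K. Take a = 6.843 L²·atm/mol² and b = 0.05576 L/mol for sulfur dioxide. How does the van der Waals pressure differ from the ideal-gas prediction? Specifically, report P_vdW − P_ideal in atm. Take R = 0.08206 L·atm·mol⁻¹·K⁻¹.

ΔP ≈ -1.795 atm

Ideal: P_ideal = RT/V_m = (0.08206)(743.5)/1.355 = 45.0270 atm
vdW: P = RT/(V_m − b) − a/V_m² = 61.0116/1.29924 − 6.843/1.83603 = 46.9595 − 3.72706 = 43.2324 atm
ΔP = 43.2324 − 45.0270 = -1.795 atm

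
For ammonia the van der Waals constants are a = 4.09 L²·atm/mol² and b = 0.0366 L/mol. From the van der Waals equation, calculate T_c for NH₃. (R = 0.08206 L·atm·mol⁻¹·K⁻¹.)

For a van der Waals gas, T_c = 8a/(27Rb).
T_c = 8×4.09/(27×0.08206×0.0366) = 32.720/0.081092 = 403.5 K

T_c ≈ 403.5 K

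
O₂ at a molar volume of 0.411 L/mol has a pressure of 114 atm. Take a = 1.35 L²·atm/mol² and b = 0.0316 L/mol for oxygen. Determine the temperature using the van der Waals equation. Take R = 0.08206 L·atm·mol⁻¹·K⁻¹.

T = (P + a/V_m²)(V_m − b)/R
P + a/V_m² = 114 + 1.35/(0.411)² = 121.99 atm
V_m − b = 0.411 − 0.0316 = 0.37940 L/mol
T = (121.99)(0.37940)/0.08206 = 564.0 K

T ≈ 564.0 K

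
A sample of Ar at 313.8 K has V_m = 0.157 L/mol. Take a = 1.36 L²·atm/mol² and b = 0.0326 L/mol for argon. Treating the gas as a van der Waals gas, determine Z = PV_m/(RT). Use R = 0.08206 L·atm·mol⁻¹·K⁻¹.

Z ≈ 0.9257

P = RT/(V_m − b) − a/V_m² = (0.08206)(313.8)/(0.157 − 0.0326) − 1.36/(0.157)²
  = 25.750/0.12440 − 55.175 = 206.99 − 55.175 = 151.82 atm
Z = PV_m/(RT) = (151.82)(0.157)/((0.08206)(313.8)) = 23.836/25.750 = 0.9257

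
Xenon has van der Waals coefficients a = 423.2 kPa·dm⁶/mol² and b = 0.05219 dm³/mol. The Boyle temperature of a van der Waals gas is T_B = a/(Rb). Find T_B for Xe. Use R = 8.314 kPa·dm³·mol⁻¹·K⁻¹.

For a van der Waals gas the second virial coefficient B₂ = b − a/(RT) vanishes at T_B = a/(Rb).
T_B = 423.2/(8.314×0.05219) = 423.2/0.43391 = 975.3 K

T_B ≈ 975.3 K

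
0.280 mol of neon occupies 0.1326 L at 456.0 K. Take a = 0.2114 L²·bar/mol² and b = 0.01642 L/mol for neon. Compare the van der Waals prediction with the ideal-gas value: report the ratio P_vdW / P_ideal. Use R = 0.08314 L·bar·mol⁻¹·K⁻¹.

Ideal: P_ideal = nRT/V = (0.280)(0.08314)(456.0)/0.1326 = 80.0552 bar
vdW: P = nRT/(V − nb) − a n²/V² = 10.6153/0.128002 − 0.0165738/0.0175828 = 82.9307 − 0.942614 = 81.9881 bar
Ratio = 81.9881/80.0552 = 1.024

P_vdW / P_ideal ≈ 1.024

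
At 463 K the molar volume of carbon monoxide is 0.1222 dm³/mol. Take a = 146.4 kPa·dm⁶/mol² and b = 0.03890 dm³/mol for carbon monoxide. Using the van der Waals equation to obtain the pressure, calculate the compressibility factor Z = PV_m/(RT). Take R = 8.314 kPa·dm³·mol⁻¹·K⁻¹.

P = RT/(V_m − b) − a/V_m² = (8.314)(463)/(0.1222 − 0.03890) − 146.4/(0.1222)²
  = 3849.4/0.083300 − 9803.9 = 46211 − 9803.9 = 36407 kPa
Z = PV_m/(RT) = (36407)(0.1222)/((8.314)(463)) = 4448.9/3849.4 = 1.156

Z ≈ 1.156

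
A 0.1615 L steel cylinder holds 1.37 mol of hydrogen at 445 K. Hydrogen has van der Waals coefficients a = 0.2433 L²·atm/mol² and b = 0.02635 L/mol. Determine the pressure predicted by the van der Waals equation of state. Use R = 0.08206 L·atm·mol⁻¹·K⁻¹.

P = nRT/(V − nb) − a n²/V²
nRT/(V − nb) = (1.37)(0.08206)(445)/(0.1615 − 1.37×0.02635) = 50.028/0.12540 = 398.95 atm
a n²/V² = (0.2433)(1.37)²/(0.1615)² = 17.508 atm
P = 398.95 − 17.508 = 381.4 atm

P ≈ 381.4 atm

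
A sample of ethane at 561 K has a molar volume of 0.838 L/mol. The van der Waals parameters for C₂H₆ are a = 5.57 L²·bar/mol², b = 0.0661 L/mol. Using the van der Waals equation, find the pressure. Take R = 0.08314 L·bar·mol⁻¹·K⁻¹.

P = RT/(V_m − b) − a/V_m²
RT/(V_m − b) = (0.08314)(561)/(0.838 − 0.0661) = 46.642/0.77190 = 60.425 bar
a/V_m² = 5.57/(0.838)² = 7.9317 bar
P = 60.425 − 7.9317 = 52.49 bar

P ≈ 52.49 bar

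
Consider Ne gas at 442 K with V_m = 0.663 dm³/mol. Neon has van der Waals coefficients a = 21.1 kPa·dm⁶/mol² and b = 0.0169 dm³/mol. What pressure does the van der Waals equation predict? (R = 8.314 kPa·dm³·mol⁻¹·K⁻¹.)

P = RT/(V_m − b) − a/V_m²
RT/(V_m − b) = (8.314)(442)/(0.663 − 0.0169) = 3674.8/0.64610 = 5687.7 kPa
a/V_m² = 21.1/(0.663)² = 48.002 kPa
P = 5687.7 − 48.002 = 5640 kPa

P ≈ 5640 kPa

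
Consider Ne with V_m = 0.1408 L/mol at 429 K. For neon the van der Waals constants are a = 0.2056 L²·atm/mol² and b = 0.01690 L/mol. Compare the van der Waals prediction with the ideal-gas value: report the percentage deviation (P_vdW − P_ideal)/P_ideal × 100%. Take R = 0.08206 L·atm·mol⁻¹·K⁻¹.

9.49 %

Ideal: P_ideal = RT/V_m = (0.08206)(429)/0.1408 = 250.027 atm
vdW: P = RT/(V_m − b) − a/V_m² = 35.2037/0.123900 − 0.2056/0.0198246 = 284.130 − 10.3710 = 273.759 atm
% deviation = (273.759 − 250.027)/250.027 × 100% = 9.49%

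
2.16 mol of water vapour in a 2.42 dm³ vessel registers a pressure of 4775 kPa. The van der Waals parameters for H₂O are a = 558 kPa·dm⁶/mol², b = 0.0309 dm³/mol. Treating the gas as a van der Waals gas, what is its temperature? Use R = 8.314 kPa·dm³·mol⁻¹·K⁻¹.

T ≈ 684.0 K

T = (P + a n²/V²)(V − nb)/(nR)
P + a n²/V² = 4775 + (558)(2.16)²/(2.42)² = 5219.5 kPa
V − nb = 2.42 − (2.16)(0.0309) = 2.3533 dm³
T = (5219.5)(2.3533)/((2.16)(8.314)) = 684.0 K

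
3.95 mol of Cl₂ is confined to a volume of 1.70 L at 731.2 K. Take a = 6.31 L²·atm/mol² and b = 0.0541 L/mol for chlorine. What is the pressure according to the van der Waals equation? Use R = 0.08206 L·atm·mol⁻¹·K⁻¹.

P ≈ 125.4 atm

P = nRT/(V − nb) − a n²/V²
nRT/(V − nb) = (3.95)(0.08206)(731.2)/(1.70 − 3.95×0.0541) = 237.01/1.4863 = 159.46 atm
a n²/V² = (6.31)(3.95)²/(1.70)² = 34.066 atm
P = 159.46 − 34.066 = 125.4 atm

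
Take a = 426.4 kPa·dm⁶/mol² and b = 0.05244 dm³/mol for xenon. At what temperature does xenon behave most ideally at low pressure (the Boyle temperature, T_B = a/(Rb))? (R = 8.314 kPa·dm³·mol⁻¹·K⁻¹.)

T_B ≈ 978.0 K

For a van der Waals gas the second virial coefficient B₂ = b − a/(RT) vanishes at T_B = a/(Rb).
T_B = 426.4/(8.314×0.05244) = 426.4/0.43599 = 978.0 K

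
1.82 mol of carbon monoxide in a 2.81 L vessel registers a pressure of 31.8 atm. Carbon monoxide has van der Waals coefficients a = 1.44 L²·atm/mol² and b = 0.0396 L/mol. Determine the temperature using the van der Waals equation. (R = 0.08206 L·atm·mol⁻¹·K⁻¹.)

T ≈ 594.0 K

T = (P + a n²/V²)(V − nb)/(nR)
P + a n²/V² = 31.8 + (1.44)(1.82)²/(2.81)² = 32.404 atm
V − nb = 2.81 − (1.82)(0.0396) = 2.7379 L
T = (32.404)(2.7379)/((1.82)(0.08206)) = 594.0 K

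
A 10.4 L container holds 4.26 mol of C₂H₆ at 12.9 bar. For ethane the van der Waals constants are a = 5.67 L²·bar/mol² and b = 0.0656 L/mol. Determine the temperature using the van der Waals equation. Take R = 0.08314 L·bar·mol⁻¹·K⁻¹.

T ≈ 395.8 K

T = (P + a n²/V²)(V − nb)/(nR)
P + a n²/V² = 12.9 + (5.67)(4.26)²/(10.4)² = 13.851 bar
V − nb = 10.4 − (4.26)(0.0656) = 10.121 L
T = (13.851)(10.121)/((4.26)(0.08314)) = 395.8 K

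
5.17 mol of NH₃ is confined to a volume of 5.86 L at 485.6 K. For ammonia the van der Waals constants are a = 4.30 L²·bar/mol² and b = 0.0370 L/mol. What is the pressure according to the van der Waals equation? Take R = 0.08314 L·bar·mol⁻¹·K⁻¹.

P ≈ 33.47 bar

P = nRT/(V − nb) − a n²/V²
nRT/(V − nb) = (5.17)(0.08314)(485.6)/(5.86 − 5.17×0.0370) = 208.73/5.6687 = 36.821 bar
a n²/V² = (4.30)(5.17)²/(5.86)² = 3.3470 bar
P = 36.821 − 3.3470 = 33.47 bar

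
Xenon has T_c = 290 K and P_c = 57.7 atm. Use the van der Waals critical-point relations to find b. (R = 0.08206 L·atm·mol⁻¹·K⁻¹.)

b ≈ 0.05155 L/mol

From T_c = 8a/(27Rb) and P_c = a/(27b²): b = R T_c/(8 P_c).
b = (0.08206)(290)/(8×57.7) = 23.797/461.60 = 0.05155 L/mol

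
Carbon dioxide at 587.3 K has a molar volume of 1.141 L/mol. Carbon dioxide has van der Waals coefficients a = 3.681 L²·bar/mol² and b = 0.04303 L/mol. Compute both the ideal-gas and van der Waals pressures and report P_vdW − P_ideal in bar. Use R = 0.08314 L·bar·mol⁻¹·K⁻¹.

ΔP ≈ -1.150 bar

Ideal: P_ideal = RT/V_m = (0.08314)(587.3)/1.141 = 42.7941 bar
vdW: P = RT/(V_m − b) − a/V_m² = 48.8281/1.09797 − 3.681/1.30188 = 44.4713 − 2.82745 = 41.6439 bar
ΔP = 41.6439 − 42.7941 = -1.150 bar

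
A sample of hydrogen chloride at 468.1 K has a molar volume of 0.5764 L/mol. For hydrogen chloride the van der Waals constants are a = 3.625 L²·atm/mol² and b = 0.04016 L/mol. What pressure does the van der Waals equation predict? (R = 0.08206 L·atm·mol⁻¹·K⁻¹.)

P = RT/(V_m − b) − a/V_m²
RT/(V_m − b) = (0.08206)(468.1)/(0.5764 − 0.04016) = 38.412/0.53624 = 71.632 atm
a/V_m² = 3.625/(0.5764)² = 10.911 atm
P = 71.632 − 10.911 = 60.72 atm

P ≈ 60.72 atm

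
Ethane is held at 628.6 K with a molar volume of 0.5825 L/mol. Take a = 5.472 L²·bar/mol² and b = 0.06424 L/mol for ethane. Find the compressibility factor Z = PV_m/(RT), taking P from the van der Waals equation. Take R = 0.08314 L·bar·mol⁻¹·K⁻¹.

Z ≈ 0.9442

P = RT/(V_m − b) − a/V_m² = (0.08314)(628.6)/(0.5825 − 0.06424) − 5.472/(0.5825)²
  = 52.262/0.51826 − 16.127 = 100.84 − 16.127 = 84.71 bar
Z = PV_m/(RT) = (84.71)(0.5825)/((0.08314)(628.6)) = 49.344/52.262 = 0.9442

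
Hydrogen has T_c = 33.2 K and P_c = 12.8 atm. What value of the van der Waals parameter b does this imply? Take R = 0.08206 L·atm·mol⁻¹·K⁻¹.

b ≈ 0.02661 L/mol

From T_c = 8a/(27Rb) and P_c = a/(27b²): b = R T_c/(8 P_c).
b = (0.08206)(33.2)/(8×12.8) = 2.7244/102.40 = 0.02661 L/mol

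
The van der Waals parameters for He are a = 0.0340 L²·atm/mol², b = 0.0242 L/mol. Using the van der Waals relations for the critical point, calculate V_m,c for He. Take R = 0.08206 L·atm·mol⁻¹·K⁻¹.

For a van der Waals gas, V_m,c = 3b.
V_m,c = 3×0.0242 = 0.07260 L/mol

V_m,c ≈ 0.07260 L/mol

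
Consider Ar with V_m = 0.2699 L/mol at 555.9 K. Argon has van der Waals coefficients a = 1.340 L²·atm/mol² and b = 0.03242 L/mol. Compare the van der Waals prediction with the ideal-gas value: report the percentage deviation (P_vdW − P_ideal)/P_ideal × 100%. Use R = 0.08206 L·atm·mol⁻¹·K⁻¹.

Ideal: P_ideal = RT/V_m = (0.08206)(555.9)/0.2699 = 169.015 atm
vdW: P = RT/(V_m − b) − a/V_m² = 45.6172/0.237480 − 1.340/0.0728460 = 192.089 − 18.3950 = 173.694 atm
% deviation = (173.694 − 169.015)/169.015 × 100% = 2.77%

2.77 %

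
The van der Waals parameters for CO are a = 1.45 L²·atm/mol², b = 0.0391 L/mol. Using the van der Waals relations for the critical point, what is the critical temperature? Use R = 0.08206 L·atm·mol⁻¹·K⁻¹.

T_c ≈ 133.9 K

For a van der Waals gas, T_c = 8a/(27Rb).
T_c = 8×1.45/(27×0.08206×0.0391) = 11.600/0.086631 = 133.9 K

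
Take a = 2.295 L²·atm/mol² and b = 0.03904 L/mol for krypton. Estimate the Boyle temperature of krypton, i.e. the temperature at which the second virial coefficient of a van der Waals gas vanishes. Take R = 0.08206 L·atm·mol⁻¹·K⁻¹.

T_B ≈ 716.4 K

For a van der Waals gas the second virial coefficient B₂ = b − a/(RT) vanishes at T_B = a/(Rb).
T_B = 2.295/(0.08206×0.03904) = 2.295/0.0032036 = 716.4 K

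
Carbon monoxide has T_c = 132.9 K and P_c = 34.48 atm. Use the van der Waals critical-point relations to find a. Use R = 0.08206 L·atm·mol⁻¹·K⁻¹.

a ≈ 1.455 L²·atm/mol²

From T_c = 8a/(27Rb) and P_c = a/(27b²): a = 27 R² T_c²/(64 P_c).
a = 27×(0.08206)²×(132.9)²/(64×34.48) = 3211.3/2206.7 = 1.455 L²·atm/mol²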